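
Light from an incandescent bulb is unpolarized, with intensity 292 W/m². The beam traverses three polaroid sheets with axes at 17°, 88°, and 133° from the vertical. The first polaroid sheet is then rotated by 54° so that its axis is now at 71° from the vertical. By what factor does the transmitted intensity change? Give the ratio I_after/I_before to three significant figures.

I_new/I_old ≈ 8.63

Before rotation:
Unpolarized light through the first polarizer → I₁ = ½ I₀, now polarized at 17°.
I₂ = I₁ cos²(88° − 17°) = 0.5 I₀ · cos²(71°) = 0.053 I₀.
I₃ = I₂ cos²(133° − 88°) = 0.053 I₀ · cos²(45°) = 0.0265 I₀.
After rotation:
Unpolarized light through the first polarizer → I₁ = ½ I₀, now polarized at 71°.
I₂ = I₁ cos²(88° − 71°) = 0.5 I₀ · cos²(17°) = 0.4573 I₀.
I₃ = I₂ cos²(133° − 88°) = 0.4573 I₀ · cos²(45°) = 0.2286 I₀.
Ratio = 0.2286 / 0.0265 = 8.628.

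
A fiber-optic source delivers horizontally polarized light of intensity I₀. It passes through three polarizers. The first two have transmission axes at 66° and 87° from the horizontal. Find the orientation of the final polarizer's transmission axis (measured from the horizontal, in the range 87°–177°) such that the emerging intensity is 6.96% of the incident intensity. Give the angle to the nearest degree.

θ ≈ 133°

I₁ = I₀ cos²(66° − 0°) = I₀ cos²(66°) = 0.1654 I₀.
I₂ = I₁ cos²(87° − 66°) = 0.1654 I₀ · cos²(21°) = 0.1442 I₀.
Need I₃/I₀ = 0.0696, so cos²(θ − 87°) = 0.0696 / 0.1442 = 0.4827.
θ − 87° = arccos(√0.4827) = 46.0°, giving θ ≈ 87 + 46.0 = 133.0°.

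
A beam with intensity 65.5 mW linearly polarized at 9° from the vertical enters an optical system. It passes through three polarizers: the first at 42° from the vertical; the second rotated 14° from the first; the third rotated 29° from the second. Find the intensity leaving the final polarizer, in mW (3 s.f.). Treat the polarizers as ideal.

I ≈ 33.2 mW

I₁ = 65.5 mW · cos²(33°) = 46.07 mW.
I₂ = I₁ · cos²(14°) = 46.07 · 0.9415 = 43.37 mW.
I₃ = I₂ · cos²(29°) = 43.37 · 0.765 = 33.18 mW.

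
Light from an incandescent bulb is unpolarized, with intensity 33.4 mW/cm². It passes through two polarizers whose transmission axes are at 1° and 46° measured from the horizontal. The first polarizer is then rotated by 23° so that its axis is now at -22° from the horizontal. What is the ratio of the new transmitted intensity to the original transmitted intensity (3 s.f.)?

Before rotation:
Unpolarized light through the first polarizer → I₁ = ½ I₀, now polarized at 1°.
I₂ = I₁ cos²(46° − 1°) = 0.5 I₀ · cos²(45°) = 0.25 I₀.
After rotation:
Unpolarized light through the first polarizer → I₁ = ½ I₀, now polarized at -22°.
I₂ = I₁ cos²(46° + 22°) = 0.5 I₀ · cos²(68°) = 0.07017 I₀.
Ratio = 0.07017 / 0.25 = 0.2807.

I_new/I_old ≈ 0.281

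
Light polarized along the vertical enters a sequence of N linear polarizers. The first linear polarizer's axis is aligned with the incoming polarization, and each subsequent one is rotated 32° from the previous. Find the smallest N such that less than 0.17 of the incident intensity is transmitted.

First polarizer is aligned with the polarization: full transmission.
Each further stage multiplies by cos²(32°) = 0.7192.
After N polarizers: T = 0.7192^(N−1). Require T < 0.17 ⇒ N−1 > ln(0.17)/ln(0.7192) = 5.38, so N−1 ≥ 6 and N = 7.
Check: N=7 gives T = 0.1384 < 0.17; N=6 gives T = 0.1924.

N = 7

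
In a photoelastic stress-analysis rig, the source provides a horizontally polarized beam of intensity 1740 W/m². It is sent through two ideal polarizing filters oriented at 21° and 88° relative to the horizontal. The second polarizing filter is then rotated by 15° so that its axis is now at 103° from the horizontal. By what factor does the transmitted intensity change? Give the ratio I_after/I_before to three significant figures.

Before rotation:
I₁ = I₀ cos²(21° − 0°) = I₀ cos²(21°) = 0.8716 I₀.
I₂ = I₁ cos²(88° − 21°) = 0.8716 I₀ · cos²(67°) = 0.1331 I₀.
After rotation:
I₁ = I₀ cos²(21° − 0°) = I₀ cos²(21°) = 0.8716 I₀.
I₂ = I₁ cos²(103° − 21°) = 0.8716 I₀ · cos²(82°) = 0.01688 I₀.
Ratio = 0.01688 / 0.1331 = 0.1269.

I_new/I_old ≈ 0.127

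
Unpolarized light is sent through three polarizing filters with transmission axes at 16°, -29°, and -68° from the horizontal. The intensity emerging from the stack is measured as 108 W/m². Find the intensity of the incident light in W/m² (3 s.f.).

Unpolarized light through the first polarizer → I₁ = ½ I₀, now polarized at 16°.
I₂ = I₁ cos²(-29° − 16°) = 0.5 I₀ · cos²(45°) = 0.25 I₀.
I₃ = I₂ cos²(-68° + 29°) = 0.25 I₀ · cos²(39°) = 0.151 I₀.
So 108 W/m² = 0.151 I₀, giving I₀ = 108/0.151 = 715.3 W/m².

I₀ ≈ 715 W/m²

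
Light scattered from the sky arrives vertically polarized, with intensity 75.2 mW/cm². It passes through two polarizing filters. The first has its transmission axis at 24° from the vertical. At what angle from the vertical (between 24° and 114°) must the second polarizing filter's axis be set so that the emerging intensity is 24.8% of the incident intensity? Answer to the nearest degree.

θ ≈ 81°

By Malus's law, I₁ = I₀ cos²(24° − 0°) = I₀ cos²(24°) = 0.8346 I₀.
Need I₂/I₀ = 0.248, so cos²(θ − 24°) = 0.248 / 0.8346 = 0.2972.
θ − 24° = arccos(√0.2972) = 57.0°, giving θ ≈ 24 + 57.0 = 81.0°.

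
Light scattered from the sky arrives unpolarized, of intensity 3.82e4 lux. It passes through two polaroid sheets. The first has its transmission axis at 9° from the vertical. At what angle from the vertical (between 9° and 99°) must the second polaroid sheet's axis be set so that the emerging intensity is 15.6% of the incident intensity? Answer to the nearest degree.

θ ≈ 65°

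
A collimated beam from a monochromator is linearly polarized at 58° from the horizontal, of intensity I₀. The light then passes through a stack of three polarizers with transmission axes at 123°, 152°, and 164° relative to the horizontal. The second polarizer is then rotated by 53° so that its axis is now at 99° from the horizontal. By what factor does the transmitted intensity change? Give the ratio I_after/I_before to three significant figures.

I_new/I_old ≈ 0.204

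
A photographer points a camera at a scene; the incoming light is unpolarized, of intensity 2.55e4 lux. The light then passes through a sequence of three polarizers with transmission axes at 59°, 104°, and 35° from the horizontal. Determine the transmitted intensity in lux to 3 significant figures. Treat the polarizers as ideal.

Unpolarized light through the first polarizer → I₁ = 2.55e4 lux/2 = 1.275e+04 lux, polarized at 59°.
I₂ = I₁ · cos²(45°) = 1.275e+04 · 0.5 = 6375 lux.
I₃ = I₂ · cos²(69°) = 6375 · 0.1284 = 818.7 lux.

I ≈ 819 lux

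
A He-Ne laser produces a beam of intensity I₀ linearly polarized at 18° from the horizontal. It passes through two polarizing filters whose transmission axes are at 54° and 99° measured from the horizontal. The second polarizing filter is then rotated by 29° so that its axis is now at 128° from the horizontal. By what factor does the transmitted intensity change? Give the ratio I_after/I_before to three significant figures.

I_new/I_old ≈ 0.152

Before rotation:
I₁ = I₀ cos²(54° − 18°) = I₀ cos²(36°) = 0.6545 I₀.
I₂ = I₁ cos²(99° − 54°) = 0.6545 I₀ · cos²(45°) = 0.3273 I₀.
After rotation:
I₁ = I₀ cos²(54° − 18°) = I₀ cos²(36°) = 0.6545 I₀.
I₂ = I₁ cos²(128° − 54°) = 0.6545 I₀ · cos²(74°) = 0.04973 I₀.
Ratio = 0.04973 / 0.3273 = 0.152.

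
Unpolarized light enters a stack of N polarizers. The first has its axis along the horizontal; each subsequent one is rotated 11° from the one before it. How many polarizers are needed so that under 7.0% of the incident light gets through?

N = 55

First polarizer halves the unpolarized light: factor 1/2.
Each further stage multiplies by cos²(11°) = 0.9636.
After N polarizers: T = 0.5·0.9636^(N−1). Require T < 0.070 ⇒ N−1 > ln(0.070/0.5)/ln(0.9636) = 53.01, so N−1 ≥ 54 and N = 55.
Check: N=55 gives T = 0.06748 < 0.070; N=54 gives T = 0.07003.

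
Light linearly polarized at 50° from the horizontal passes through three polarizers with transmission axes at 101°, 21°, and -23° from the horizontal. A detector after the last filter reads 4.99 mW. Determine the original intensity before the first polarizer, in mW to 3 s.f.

I₁ = I₀ cos²(101° − 50°) = I₀ cos²(51°) = 0.396 I₀.
I₂ = I₁ cos²(21° − 101°) = 0.396 I₀ · cos²(80°) = 0.01194 I₀.
I₃ = I₂ cos²(-23° − 21°) = 0.01194 I₀ · cos²(44°) = 0.006179 I₀.
So 4.99 mW = 0.006179 I₀, giving I₀ = 4.99/0.006179 = 807.5 mW.

I₀ ≈ 808 mW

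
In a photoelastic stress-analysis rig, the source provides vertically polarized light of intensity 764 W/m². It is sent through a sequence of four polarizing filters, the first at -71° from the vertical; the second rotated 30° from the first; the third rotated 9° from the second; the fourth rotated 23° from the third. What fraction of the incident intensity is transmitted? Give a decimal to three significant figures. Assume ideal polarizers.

By Malus's law, I₁ = 764 W/m² · cos²(71°) = 80.98 W/m².
I₂ = I₁ · cos²(30°) = 80.98 · 0.75 = 60.73 W/m².
I₃ = I₂ · cos²(9°) = 60.73 · 0.9755 = 59.25 W/m².
I₄ = I₃ · cos²(23°) = 59.25 · 0.8473 = 50.2 W/m².
Transmitted fraction = 0.06571.

I/I₀ ≈ 0.0657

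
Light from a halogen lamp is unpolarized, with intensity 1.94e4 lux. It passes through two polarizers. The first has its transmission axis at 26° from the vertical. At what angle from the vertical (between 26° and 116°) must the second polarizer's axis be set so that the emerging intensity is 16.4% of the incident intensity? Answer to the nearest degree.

θ ≈ 81°

Unpolarized light through the first polarizer → I₁ = ½ I₀, now polarized at 26°.
Need I₂/I₀ = 0.164, so cos²(θ − 26°) = 0.164 / 0.5 = 0.328.
θ − 26° = arccos(√0.328) = 55.1°, giving θ ≈ 26 + 55.1 = 81.1°.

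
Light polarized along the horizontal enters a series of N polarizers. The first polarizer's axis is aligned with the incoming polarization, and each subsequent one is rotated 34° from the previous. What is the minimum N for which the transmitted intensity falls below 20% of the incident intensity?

N = 6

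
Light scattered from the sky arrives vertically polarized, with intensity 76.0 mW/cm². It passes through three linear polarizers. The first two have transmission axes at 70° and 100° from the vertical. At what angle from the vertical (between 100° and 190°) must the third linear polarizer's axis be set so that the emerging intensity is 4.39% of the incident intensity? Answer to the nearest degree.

θ ≈ 145°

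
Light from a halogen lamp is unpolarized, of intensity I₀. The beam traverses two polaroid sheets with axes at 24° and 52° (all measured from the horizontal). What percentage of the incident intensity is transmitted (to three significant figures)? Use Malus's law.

Unpolarized light through the first polarizer → I₁ = ½ I₀, now polarized at 24°.
I₂ = I₁ cos²(52° − 24°) = 0.5 I₀ · cos²(28°) = 0.3898 I₀.
That is 38.98% of the incident intensity.

≈ 39.0%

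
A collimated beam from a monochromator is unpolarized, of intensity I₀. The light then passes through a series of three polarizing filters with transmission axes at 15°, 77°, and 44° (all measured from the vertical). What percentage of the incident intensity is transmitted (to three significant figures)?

≈ 7.75%

Unpolarized light through the first polarizer → I₁ = ½ I₀, now polarized at 15°.
I₂ = I₁ cos²(77° − 15°) = 0.5 I₀ · cos²(62°) = 0.1102 I₀.
I₃ = I₂ cos²(44° − 77°) = 0.1102 I₀ · cos²(33°) = 0.07751 I₀.
That is 7.751% of the incident intensity.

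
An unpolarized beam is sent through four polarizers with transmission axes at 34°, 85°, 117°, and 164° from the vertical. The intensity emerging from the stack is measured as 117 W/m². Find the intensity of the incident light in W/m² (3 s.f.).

Unpolarized light through the first polarizer → I₁ = ½ I₀, now polarized at 34°.
I₂ = I₁ cos²(85° − 34°) = 0.5 I₀ · cos²(51°) = 0.198 I₀.
I₃ = I₂ cos²(117° − 85°) = 0.198 I₀ · cos²(32°) = 0.1424 I₀.
I₄ = I₃ cos²(164° − 117°) = 0.1424 I₀ · cos²(47°) = 0.06624 I₀.
So 117 W/m² = 0.06624 I₀, giving I₀ = 117/0.06624 = 1766 W/m².

I₀ ≈ 1770 W/m²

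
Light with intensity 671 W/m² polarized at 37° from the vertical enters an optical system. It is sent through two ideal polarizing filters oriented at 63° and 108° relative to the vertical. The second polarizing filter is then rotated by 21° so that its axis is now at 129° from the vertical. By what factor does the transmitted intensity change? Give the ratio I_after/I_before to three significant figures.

I_new/I_old ≈ 0.331

Before rotation:
By Malus's law, I₁ = I₀ cos²(63° − 37°) = I₀ cos²(26°) = 0.8078 I₀.
I₂ = I₁ cos²(108° − 63°) = 0.8078 I₀ · cos²(45°) = 0.4039 I₀.
After rotation:
I₁ = I₀ cos²(63° − 37°) = I₀ cos²(26°) = 0.8078 I₀.
I₂ = I₁ cos²(129° − 63°) = 0.8078 I₀ · cos²(66°) = 0.1336 I₀.
Ratio = 0.1336 / 0.4039 = 0.3309.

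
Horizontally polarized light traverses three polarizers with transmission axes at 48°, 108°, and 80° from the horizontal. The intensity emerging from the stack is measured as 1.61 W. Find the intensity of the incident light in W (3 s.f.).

I₀ ≈ 18.4 W

By Malus's law, I₁ = I₀ cos²(48° − 0°) = I₀ cos²(48°) = 0.4477 I₀.
I₂ = I₁ cos²(108° − 48°) = 0.4477 I₀ · cos²(60°) = 0.1119 I₀.
I₃ = I₂ cos²(80° − 108°) = 0.1119 I₀ · cos²(28°) = 0.08726 I₀.
So 1.61 W = 0.08726 I₀, giving I₀ = 1.61/0.08726 = 18.45 W.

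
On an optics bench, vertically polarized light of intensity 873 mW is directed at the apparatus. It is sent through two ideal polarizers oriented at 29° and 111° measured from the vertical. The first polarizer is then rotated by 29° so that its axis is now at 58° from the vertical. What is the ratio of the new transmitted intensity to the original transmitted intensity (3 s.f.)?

I_new/I_old ≈ 6.86

Before rotation:
By Malus's law, I₁ = I₀ cos²(29° − 0°) = I₀ cos²(29°) = 0.765 I₀.
I₂ = I₁ cos²(111° − 29°) = 0.765 I₀ · cos²(82°) = 0.01482 I₀.
After rotation:
I₁ = I₀ cos²(58° − 0°) = I₀ cos²(58°) = 0.2808 I₀.
I₂ = I₁ cos²(111° − 58°) = 0.2808 I₀ · cos²(53°) = 0.1017 I₀.
Ratio = 0.1017 / 0.01482 = 6.864.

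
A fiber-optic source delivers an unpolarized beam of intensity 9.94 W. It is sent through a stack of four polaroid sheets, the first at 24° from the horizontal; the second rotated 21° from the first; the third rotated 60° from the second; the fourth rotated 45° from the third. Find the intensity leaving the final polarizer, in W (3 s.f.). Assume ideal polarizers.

I ≈ 0.541 W

Unpolarized light through the first polarizer → I₁ = 9.94 W/2 = 4.97 W, polarized at 24°.
I₂ = I₁ · cos²(21°) = 4.97 · 0.8716 = 4.332 W.
I₃ = I₂ · cos²(60°) = 4.332 · 0.25 = 1.083 W.
I₄ = I₃ · cos²(45°) = 1.083 · 0.5 = 0.5415 W.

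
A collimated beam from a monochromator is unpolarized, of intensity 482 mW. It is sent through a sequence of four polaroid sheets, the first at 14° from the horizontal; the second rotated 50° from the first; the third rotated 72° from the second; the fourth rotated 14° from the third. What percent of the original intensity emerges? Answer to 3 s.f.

Unpolarized light through the first polarizer → I₁ = 482 mW/2 = 241 mW, polarized at 14°.
I₂ = I₁ · cos²(50°) = 241 · 0.4132 = 99.58 mW.
I₃ = I₂ · cos²(72°) = 99.58 · 0.09549 = 9.509 mW.
I₄ = I₃ · cos²(14°) = 9.509 · 0.9415 = 8.952 mW.
That is 1.857% of the incident intensity.

≈ 1.86%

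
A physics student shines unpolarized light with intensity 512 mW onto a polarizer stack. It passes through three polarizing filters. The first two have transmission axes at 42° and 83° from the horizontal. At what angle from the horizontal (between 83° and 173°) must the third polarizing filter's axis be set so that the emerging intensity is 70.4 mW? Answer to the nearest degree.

θ ≈ 129°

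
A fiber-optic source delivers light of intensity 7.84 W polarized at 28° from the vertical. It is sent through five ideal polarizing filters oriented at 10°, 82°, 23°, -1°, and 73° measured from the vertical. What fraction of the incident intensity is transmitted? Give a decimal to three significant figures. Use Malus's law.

I/I₀ ≈ 0.00145

By Malus's law, I₁ = 7.84 W · cos²(18°) = 7.091 W.
I₂ = I₁ · cos²(72°) = 7.091 · 0.09549 = 0.6772 W.
I₃ = I₂ · cos²(59°) = 0.6772 · 0.2653 = 0.1796 W.
I₄ = I₃ · cos²(24°) = 0.1796 · 0.8346 = 0.1499 W.
I₅ = I₄ · cos²(74°) = 0.1499 · 0.07598 = 0.01139 W.
Transmitted fraction = 0.001453.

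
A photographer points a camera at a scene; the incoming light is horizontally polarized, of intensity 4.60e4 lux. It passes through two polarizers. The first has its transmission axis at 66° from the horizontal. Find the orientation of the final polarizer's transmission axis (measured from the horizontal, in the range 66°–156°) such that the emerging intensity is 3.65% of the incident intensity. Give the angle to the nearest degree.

θ ≈ 128°

By Malus's law, I₁ = I₀ cos²(66° − 0°) = I₀ cos²(66°) = 0.1654 I₀.
Need I₂/I₀ = 0.0365, so cos²(θ − 66°) = 0.0365 / 0.1654 = 0.2206.
θ − 66° = arccos(√0.2206) = 62.0°, giving θ ≈ 66 + 62.0 = 128.0°.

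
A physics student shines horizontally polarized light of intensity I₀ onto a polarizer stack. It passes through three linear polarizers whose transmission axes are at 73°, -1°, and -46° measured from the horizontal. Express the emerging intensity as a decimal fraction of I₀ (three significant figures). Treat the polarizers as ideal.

I₁ = I₀ cos²(73° − 0°) = I₀ cos²(73°) = 0.08548 I₀.
I₂ = I₁ cos²(-1° − 73°) = 0.08548 I₀ · cos²(74°) = 0.006495 I₀.
I₃ = I₂ cos²(-46° + 1°) = 0.006495 I₀ · cos²(45°) = 0.003247 I₀.
Transmitted fraction = 0.003247.

≈ 0.00325 I₀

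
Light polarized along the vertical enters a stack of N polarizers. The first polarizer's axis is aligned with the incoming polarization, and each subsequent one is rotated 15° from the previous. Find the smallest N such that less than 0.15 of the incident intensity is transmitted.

N = 29

First polarizer is aligned with the polarization: full transmission.
Each further stage multiplies by cos²(15°) = 0.933.
After N polarizers: T = 0.933^(N−1). Require T < 0.15 ⇒ N−1 > ln(0.15)/ln(0.933) = 27.36, so N−1 ≥ 28 and N = 29.
Check: N=29 gives T = 0.1435 < 0.15; N=28 gives T = 0.1538.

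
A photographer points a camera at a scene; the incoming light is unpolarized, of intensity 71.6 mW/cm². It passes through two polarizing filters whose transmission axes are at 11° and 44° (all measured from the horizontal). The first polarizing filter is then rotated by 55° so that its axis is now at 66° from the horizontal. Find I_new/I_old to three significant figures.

Before rotation:
Unpolarized light through the first polarizer → I₁ = ½ I₀, now polarized at 11°.
I₂ = I₁ cos²(44° − 11°) = 0.5 I₀ · cos²(33°) = 0.3517 I₀.
After rotation:
Unpolarized light through the first polarizer → I₁ = ½ I₀, now polarized at 66°.
I₂ = I₁ cos²(44° − 66°) = 0.5 I₀ · cos²(22°) = 0.4298 I₀.
Ratio = 0.4298 / 0.3517 = 1.222.

I_new/I_old ≈ 1.22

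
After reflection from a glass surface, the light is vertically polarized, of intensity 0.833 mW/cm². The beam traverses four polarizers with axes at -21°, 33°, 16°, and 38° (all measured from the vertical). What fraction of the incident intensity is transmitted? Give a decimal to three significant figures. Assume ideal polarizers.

I/I₀ ≈ 0.237

I₁ = 0.833 mW/cm² · cos²(21°) = 0.726 mW/cm².
I₂ = I₁ · cos²(54°) = 0.726 · 0.3455 = 0.2508 mW/cm².
I₃ = I₂ · cos²(17°) = 0.2508 · 0.9145 = 0.2294 mW/cm².
I₄ = I₃ · cos²(22°) = 0.2294 · 0.8597 = 0.1972 mW/cm².
Transmitted fraction = 0.2367.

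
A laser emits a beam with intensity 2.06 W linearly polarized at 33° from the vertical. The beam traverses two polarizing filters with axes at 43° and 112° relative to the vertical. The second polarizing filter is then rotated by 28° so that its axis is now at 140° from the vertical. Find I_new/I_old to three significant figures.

I_new/I_old ≈ 0.116

Before rotation:
By Malus's law, I₁ = I₀ cos²(43° − 33°) = I₀ cos²(10°) = 0.9698 I₀.
I₂ = I₁ cos²(112° − 43°) = 0.9698 I₀ · cos²(69°) = 0.1246 I₀.
After rotation:
I₁ = I₀ cos²(43° − 33°) = I₀ cos²(10°) = 0.9698 I₀.
Angle between axes 1 and 2: 83°. I₂ = 0.9698 I₀ · cos²(83°) = 0.0144 I₀.
Ratio = 0.0144 / 0.1246 = 0.1156.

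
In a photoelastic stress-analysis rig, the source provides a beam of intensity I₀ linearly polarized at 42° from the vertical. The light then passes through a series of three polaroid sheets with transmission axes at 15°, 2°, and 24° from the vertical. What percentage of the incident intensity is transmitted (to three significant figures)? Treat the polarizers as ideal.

≈ 64.8%

By Malus's law, I₁ = I₀ cos²(15° − 42°) = I₀ cos²(27°) = 0.7939 I₀.
I₂ = I₁ cos²(2° − 15°) = 0.7939 I₀ · cos²(13°) = 0.7537 I₀.
I₃ = I₂ cos²(24° − 2°) = 0.7537 I₀ · cos²(22°) = 0.6479 I₀.
That is 64.79% of the incident intensity.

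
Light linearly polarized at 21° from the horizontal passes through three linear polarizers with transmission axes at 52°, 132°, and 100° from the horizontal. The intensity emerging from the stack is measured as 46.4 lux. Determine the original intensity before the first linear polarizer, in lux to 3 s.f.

I₀ ≈ 2910 lux

By Malus's law, I₁ = I₀ cos²(52° − 21°) = I₀ cos²(31°) = 0.7347 I₀.
I₂ = I₁ cos²(132° − 52°) = 0.7347 I₀ · cos²(80°) = 0.02215 I₀.
I₃ = I₂ cos²(100° − 132°) = 0.02215 I₀ · cos²(32°) = 0.01593 I₀.
So 46.4 lux = 0.01593 I₀, giving I₀ = 46.4/0.01593 = 2912 lux.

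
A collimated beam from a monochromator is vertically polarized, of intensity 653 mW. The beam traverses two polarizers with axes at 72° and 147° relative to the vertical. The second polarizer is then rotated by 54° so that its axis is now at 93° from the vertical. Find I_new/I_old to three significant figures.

I_new/I_old ≈ 13.0

Before rotation:
By Malus's law, I₁ = I₀ cos²(72° − 0°) = I₀ cos²(72°) = 0.09549 I₀.
I₂ = I₁ cos²(147° − 72°) = 0.09549 I₀ · cos²(75°) = 0.006397 I₀.
After rotation:
I₁ = I₀ cos²(72° − 0°) = I₀ cos²(72°) = 0.09549 I₀.
I₂ = I₁ cos²(93° − 72°) = 0.09549 I₀ · cos²(21°) = 0.08323 I₀.
Ratio = 0.08323 / 0.006397 = 13.01.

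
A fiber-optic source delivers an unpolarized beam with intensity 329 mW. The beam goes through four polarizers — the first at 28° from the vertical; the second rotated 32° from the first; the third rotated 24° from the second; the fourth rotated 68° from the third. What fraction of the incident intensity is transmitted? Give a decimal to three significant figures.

Unpolarized light through the first polarizer → I₁ = 329 mW/2 = 164.5 mW, polarized at 28°.
I₂ = I₁ · cos²(32°) = 164.5 · 0.7192 = 118.3 mW.
I₃ = I₂ · cos²(24°) = 118.3 · 0.8346 = 98.73 mW.
I₄ = I₃ · cos²(68°) = 98.73 · 0.1403 = 13.86 mW.
Transmitted fraction = 0.04211.

I/I₀ ≈ 0.0421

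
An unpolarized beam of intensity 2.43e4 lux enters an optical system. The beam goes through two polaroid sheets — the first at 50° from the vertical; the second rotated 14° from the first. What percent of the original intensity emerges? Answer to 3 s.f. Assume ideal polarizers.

≈ 47.1%

Unpolarized light through the first polarizer → I₁ = 2.43e4 lux/2 = 1.215e+04 lux, polarized at 50°.
I₂ = I₁ · cos²(14°) = 1.215e+04 · 0.9415 = 1.144e+04 lux.
That is 47.07% of the incident intensity.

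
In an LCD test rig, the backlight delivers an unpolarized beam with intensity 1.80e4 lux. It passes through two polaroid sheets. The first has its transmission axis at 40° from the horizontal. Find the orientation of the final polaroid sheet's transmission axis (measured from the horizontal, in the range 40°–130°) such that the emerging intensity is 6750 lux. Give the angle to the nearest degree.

Unpolarized light through the first polarizer → I₁ = ½ I₀, now polarized at 40°.
Target fraction: 6750 / 1.80e4 lux = 0.375 of I₀.
Need I₂/I₀ = 0.375, so cos²(θ − 40°) = 0.375 / 0.5 = 0.75.
θ − 40° = arccos(√0.75) = 30.0°, giving θ ≈ 40 + 30.0 = 70.0°.

θ ≈ 70°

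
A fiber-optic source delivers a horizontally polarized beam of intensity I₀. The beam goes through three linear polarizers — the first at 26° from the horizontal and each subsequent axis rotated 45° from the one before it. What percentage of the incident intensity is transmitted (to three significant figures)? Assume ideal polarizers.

≈ 20.2%

By Malus's law, I₁ = I₀ cos²(26° − 0°) = I₀ cos²(26°) = 0.8078 I₀.
I₂ = I₁ cos²(45°) = 0.8078 · 0.5 I₀ = 0.4039 I₀.
I₃ = I₂ cos²(45°) = 0.4039 · 0.5 I₀ = 0.202 I₀.
That is 20.2% of the incident intensity.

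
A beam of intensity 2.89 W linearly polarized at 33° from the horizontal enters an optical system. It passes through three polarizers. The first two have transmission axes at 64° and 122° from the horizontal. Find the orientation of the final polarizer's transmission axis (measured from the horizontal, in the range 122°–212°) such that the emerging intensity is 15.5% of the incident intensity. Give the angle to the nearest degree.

θ ≈ 152°

I₁ = I₀ cos²(64° − 33°) = I₀ cos²(31°) = 0.7347 I₀.
I₂ = I₁ cos²(122° − 64°) = 0.7347 I₀ · cos²(58°) = 0.2063 I₀.
Need I₃/I₀ = 0.155, so cos²(θ − 122°) = 0.155 / 0.2063 = 0.7512.
θ − 122° = arccos(√0.7512) = 29.9°, giving θ ≈ 122 + 29.9 = 151.9°.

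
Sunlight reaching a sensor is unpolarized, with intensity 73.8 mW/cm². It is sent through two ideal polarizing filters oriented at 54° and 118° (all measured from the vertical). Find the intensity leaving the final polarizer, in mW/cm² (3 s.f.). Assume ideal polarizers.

I ≈ 7.09 mW/cm²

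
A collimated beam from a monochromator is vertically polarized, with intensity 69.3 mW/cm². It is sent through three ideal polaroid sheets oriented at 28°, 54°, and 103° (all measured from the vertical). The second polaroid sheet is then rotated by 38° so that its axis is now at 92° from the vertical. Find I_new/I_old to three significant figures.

I_new/I_old ≈ 0.533

Before rotation:
By Malus's law, I₁ = I₀ cos²(28° − 0°) = I₀ cos²(28°) = 0.7796 I₀.
I₂ = I₁ cos²(54° − 28°) = 0.7796 I₀ · cos²(26°) = 0.6298 I₀.
I₃ = I₂ cos²(103° − 54°) = 0.6298 I₀ · cos²(49°) = 0.2711 I₀.
After rotation:
I₁ = I₀ cos²(28° − 0°) = I₀ cos²(28°) = 0.7796 I₀.
I₂ = I₁ cos²(92° − 28°) = 0.7796 I₀ · cos²(64°) = 0.1498 I₀.
I₃ = I₂ cos²(103° − 92°) = 0.1498 I₀ · cos²(11°) = 0.1444 I₀.
Ratio = 0.1444 / 0.2711 = 0.5326.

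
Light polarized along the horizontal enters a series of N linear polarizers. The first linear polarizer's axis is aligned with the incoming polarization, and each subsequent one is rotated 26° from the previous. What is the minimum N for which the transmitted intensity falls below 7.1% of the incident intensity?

N = 14

First polarizer is aligned with the polarization: full transmission.
Each further stage multiplies by cos²(26°) = 0.8078.
After N polarizers: T = 0.8078^(N−1). Require T < 0.071 ⇒ N−1 > ln(0.071)/ln(0.8078) = 12.39, so N−1 ≥ 13 and N = 14.
Check: N=14 gives T = 0.0624 < 0.071; N=13 gives T = 0.07724.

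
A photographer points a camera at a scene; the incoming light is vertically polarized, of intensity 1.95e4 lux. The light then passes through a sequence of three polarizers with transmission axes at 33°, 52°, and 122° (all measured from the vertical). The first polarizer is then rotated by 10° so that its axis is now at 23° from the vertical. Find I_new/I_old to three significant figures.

Before rotation:
By Malus's law, I₁ = I₀ cos²(33° − 0°) = I₀ cos²(33°) = 0.7034 I₀.
I₂ = I₁ cos²(52° − 33°) = 0.7034 I₀ · cos²(19°) = 0.6288 I₀.
I₃ = I₂ cos²(122° − 52°) = 0.6288 I₀ · cos²(70°) = 0.07356 I₀.
After rotation:
I₁ = I₀ cos²(23° − 0°) = I₀ cos²(23°) = 0.8473 I₀.
I₂ = I₁ cos²(52° − 23°) = 0.8473 I₀ · cos²(29°) = 0.6482 I₀.
I₃ = I₂ cos²(122° − 52°) = 0.6482 I₀ · cos²(70°) = 0.07582 I₀.
Ratio = 0.07582 / 0.07356 = 1.031.

I_new/I_old ≈ 1.03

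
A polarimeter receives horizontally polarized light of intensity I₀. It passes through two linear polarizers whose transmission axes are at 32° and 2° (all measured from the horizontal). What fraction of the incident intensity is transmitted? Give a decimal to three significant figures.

I₁ = I₀ cos²(32° − 0°) = I₀ cos²(32°) = 0.7192 I₀.
I₂ = I₁ cos²(2° − 32°) = 0.7192 I₀ · cos²(30°) = 0.5394 I₀.
Transmitted fraction = 0.5394.

≈ 0.539 I₀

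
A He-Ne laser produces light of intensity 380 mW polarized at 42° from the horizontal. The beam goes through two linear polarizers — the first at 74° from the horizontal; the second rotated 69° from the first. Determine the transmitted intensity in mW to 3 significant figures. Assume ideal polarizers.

I₁ = 380 mW · cos²(32°) = 273.3 mW.
I₂ = I₁ · cos²(69°) = 273.3 · 0.1284 = 35.1 mW.

I ≈ 35.1 mW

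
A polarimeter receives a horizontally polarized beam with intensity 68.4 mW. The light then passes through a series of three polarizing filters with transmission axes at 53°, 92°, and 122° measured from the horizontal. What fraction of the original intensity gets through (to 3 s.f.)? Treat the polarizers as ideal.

By Malus's law, I₁ = 68.4 mW · cos²(53°) = 24.77 mW.
I₂ = I₁ · cos²(39°) = 24.77 · 0.604 = 14.96 mW.
I₃ = I₂ · cos²(30°) = 14.96 · 0.75 = 11.22 mW.
Transmitted fraction = 0.1641.

I/I₀ ≈ 0.164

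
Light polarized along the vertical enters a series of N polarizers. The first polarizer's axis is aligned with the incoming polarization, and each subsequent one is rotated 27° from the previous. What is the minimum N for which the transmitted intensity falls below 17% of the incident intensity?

N = 9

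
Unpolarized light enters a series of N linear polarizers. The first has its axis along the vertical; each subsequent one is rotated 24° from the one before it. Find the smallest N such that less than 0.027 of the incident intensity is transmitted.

First polarizer halves the unpolarized light: factor 1/2.
Each further stage multiplies by cos²(24°) = 0.8346.
After N polarizers: T = 0.5·0.8346^(N−1). Require T < 0.027 ⇒ N−1 > ln(0.027/0.5)/ln(0.8346) = 16.14, so N−1 ≥ 17 and N = 18.
Check: N=18 gives T = 0.02311 < 0.027; N=17 gives T = 0.02769.

N = 18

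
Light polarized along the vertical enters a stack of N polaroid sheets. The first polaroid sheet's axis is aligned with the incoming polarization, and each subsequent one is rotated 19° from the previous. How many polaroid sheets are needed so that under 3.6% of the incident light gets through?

First polarizer is aligned with the polarization: full transmission.
Each further stage multiplies by cos²(19°) = 0.894.
After N polarizers: T = 0.894^(N−1). Require T < 0.036 ⇒ N−1 > ln(0.036)/ln(0.894) = 29.67, so N−1 ≥ 30 and N = 31.
Check: N=31 gives T = 0.03469 < 0.036; N=30 gives T = 0.0388.

N = 31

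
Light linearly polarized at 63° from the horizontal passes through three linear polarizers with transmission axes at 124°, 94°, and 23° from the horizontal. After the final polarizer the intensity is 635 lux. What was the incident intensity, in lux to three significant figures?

I₁ = I₀ cos²(124° − 63°) = I₀ cos²(61°) = 0.235 I₀.
I₂ = I₁ cos²(94° − 124°) = 0.235 I₀ · cos²(30°) = 0.1763 I₀.
I₃ = I₂ cos²(23° − 94°) = 0.1763 I₀ · cos²(71°) = 0.01868 I₀.
So 635 lux = 0.01868 I₀, giving I₀ = 635/0.01868 = 3.398e+04 lux.

I₀ ≈ 3.40e4 lux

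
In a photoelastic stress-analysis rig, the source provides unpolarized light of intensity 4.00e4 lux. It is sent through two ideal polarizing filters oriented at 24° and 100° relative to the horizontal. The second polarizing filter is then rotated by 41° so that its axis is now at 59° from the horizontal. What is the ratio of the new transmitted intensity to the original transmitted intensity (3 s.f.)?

I_new/I_old ≈ 11.5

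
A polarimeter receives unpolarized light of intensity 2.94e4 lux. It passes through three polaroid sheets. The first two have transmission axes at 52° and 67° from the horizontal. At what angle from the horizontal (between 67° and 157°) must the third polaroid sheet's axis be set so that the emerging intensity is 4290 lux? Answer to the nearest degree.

θ ≈ 123°

Unpolarized light through the first polarizer → I₁ = ½ I₀, now polarized at 52°.
I₂ = I₁ cos²(67° − 52°) = 0.5 I₀ · cos²(15°) = 0.4665 I₀.
Target fraction: 4290 / 2.94e4 lux = 0.1459 of I₀.
Need I₃/I₀ = 0.1459, so cos²(θ − 67°) = 0.1459 / 0.4665 = 0.3128.
θ − 67° = arccos(√0.3128) = 56.0°, giving θ ≈ 67 + 56.0 = 123.0°.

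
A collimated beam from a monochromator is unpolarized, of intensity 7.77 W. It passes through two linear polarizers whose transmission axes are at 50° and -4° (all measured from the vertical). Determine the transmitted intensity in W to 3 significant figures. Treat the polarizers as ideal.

Unpolarized light through the first polarizer → I₁ = 7.77 W/2 = 3.885 W, polarized at 50°.
I₂ = I₁ · cos²(54°) = 3.885 · 0.3455 = 1.342 W.

I ≈ 1.34 W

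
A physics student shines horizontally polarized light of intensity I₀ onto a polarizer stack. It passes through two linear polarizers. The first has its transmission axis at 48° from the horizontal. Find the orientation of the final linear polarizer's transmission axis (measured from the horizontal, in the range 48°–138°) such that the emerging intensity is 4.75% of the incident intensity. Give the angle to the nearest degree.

By Malus's law, I₁ = I₀ cos²(48° − 0°) = I₀ cos²(48°) = 0.4477 I₀.
Need I₂/I₀ = 0.0475, so cos²(θ − 48°) = 0.0475 / 0.4477 = 0.1061.
θ − 48° = arccos(√0.1061) = 71.0°, giving θ ≈ 48 + 71.0 = 119.0°.

θ ≈ 119°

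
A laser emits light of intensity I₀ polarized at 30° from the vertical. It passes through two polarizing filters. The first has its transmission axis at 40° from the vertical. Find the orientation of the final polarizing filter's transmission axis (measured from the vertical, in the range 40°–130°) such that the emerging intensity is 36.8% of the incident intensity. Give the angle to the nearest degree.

θ ≈ 92°

I₁ = I₀ cos²(40° − 30°) = I₀ cos²(10°) = 0.9698 I₀.
Need I₂/I₀ = 0.368, so cos²(θ − 40°) = 0.368 / 0.9698 = 0.3794.
θ − 40° = arccos(√0.3794) = 52.0°, giving θ ≈ 40 + 52.0 = 92.0°.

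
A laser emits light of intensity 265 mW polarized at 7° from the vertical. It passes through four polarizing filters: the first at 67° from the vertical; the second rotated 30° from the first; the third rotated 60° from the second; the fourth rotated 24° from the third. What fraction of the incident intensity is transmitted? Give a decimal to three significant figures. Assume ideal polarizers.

I₁ = 265 mW · cos²(60°) = 66.25 mW.
I₂ = I₁ · cos²(30°) = 66.25 · 0.75 = 49.69 mW.
I₃ = I₂ · cos²(60°) = 49.69 · 0.25 = 12.42 mW.
I₄ = I₃ · cos²(24°) = 12.42 · 0.8346 = 10.37 mW.
Transmitted fraction = 0.03912.

I/I₀ ≈ 0.0391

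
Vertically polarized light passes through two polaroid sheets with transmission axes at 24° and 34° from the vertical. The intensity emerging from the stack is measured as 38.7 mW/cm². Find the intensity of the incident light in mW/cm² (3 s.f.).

I₁ = I₀ cos²(24° − 0°) = I₀ cos²(24°) = 0.8346 I₀.
I₂ = I₁ cos²(34° − 24°) = 0.8346 I₀ · cos²(10°) = 0.8094 I₀.
So 38.7 mW/cm² = 0.8094 I₀, giving I₀ = 38.7/0.8094 = 47.81 mW/cm².

I₀ ≈ 47.8 mW/cm²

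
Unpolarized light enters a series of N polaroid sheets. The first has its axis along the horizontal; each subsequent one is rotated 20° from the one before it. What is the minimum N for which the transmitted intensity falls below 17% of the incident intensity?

First polarizer halves the unpolarized light: factor 1/2.
Each further stage multiplies by cos²(20°) = 0.883.
After N polarizers: T = 0.5·0.883^(N−1). Require T < 0.17 ⇒ N−1 > ln(0.17/0.5)/ln(0.883) = 8.67, so N−1 ≥ 9 and N = 10.
Check: N=10 gives T = 0.1632 < 0.17; N=9 gives T = 0.1848.

N = 10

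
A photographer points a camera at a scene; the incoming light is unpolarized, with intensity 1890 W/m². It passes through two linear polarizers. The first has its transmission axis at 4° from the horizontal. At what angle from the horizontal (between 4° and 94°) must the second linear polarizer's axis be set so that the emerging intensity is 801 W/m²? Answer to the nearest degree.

θ ≈ 27°

Unpolarized light through the first polarizer → I₁ = ½ I₀, now polarized at 4°.
Target fraction: 801 / 1890 W/m² = 0.4238 of I₀.
Need I₂/I₀ = 0.4238, so cos²(θ − 4°) = 0.4238 / 0.5 = 0.8476.
θ − 4° = arccos(√0.8476) = 23.0°, giving θ ≈ 4 + 23.0 = 27.0°.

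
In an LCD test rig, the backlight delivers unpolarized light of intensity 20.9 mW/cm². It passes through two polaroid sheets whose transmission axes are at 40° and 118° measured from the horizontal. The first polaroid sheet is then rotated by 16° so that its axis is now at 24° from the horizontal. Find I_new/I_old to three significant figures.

I_new/I_old ≈ 0.113

Before rotation:
Unpolarized light through the first polarizer → I₁ = ½ I₀, now polarized at 40°.
I₂ = I₁ cos²(118° − 40°) = 0.5 I₀ · cos²(78°) = 0.02161 I₀.
After rotation:
Unpolarized light through the first polarizer → I₁ = ½ I₀, now polarized at 24°.
Angle between axes 1 and 2: 86°. I₂ = 0.5 I₀ · cos²(86°) = 0.002433 I₀.
Ratio = 0.002433 / 0.02161 = 0.1126.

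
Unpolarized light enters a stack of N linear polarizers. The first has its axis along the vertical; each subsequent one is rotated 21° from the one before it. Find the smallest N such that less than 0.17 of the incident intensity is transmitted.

First polarizer halves the unpolarized light: factor 1/2.
Each further stage multiplies by cos²(21°) = 0.8716.
After N polarizers: T = 0.5·0.8716^(N−1). Require T < 0.17 ⇒ N−1 > ln(0.17/0.5)/ln(0.8716) = 7.85, so N−1 ≥ 8 and N = 9.
Check: N=9 gives T = 0.1665 < 0.17; N=8 gives T = 0.191.

N = 9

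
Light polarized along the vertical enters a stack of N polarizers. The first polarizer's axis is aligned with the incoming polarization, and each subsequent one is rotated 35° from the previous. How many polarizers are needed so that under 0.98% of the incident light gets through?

N = 13

First polarizer is aligned with the polarization: full transmission.
Each further stage multiplies by cos²(35°) = 0.671.
After N polarizers: T = 0.671^(N−1). Require T < 0.0098 ⇒ N−1 > ln(0.0098)/ln(0.671) = 11.59, so N−1 ≥ 12 and N = 13.
Check: N=13 gives T = 0.008332 < 0.0098; N=12 gives T = 0.01242.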